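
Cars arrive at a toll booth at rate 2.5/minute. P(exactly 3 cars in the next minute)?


Poisson(λ=2.5): P(X=3) = e^(-λ)×λ^k/k!
= e^(-2.5) × 2.5^3 / 3!
≈ 0.08208499862 × 15.625 / 6 ≈ 0.213763

P(X=3) ≈ 0.213763 ≈ 21.38%


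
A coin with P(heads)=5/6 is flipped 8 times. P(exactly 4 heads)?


Binomial: P(X=4) = C(8,4)×p^4×(1-p)^4
= 70 × 625/1296 × 1/1296 = 21875/839808

P(X=4) = 21875/839808 ≈ 2.60%


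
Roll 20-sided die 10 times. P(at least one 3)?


P(no 3)^10 = (19/20)^10 = 6131066257801/10240000000000
P(≥1) = 1 - 6131066257801/10240000000000 = 4108933742199/10240000000000

P = 4108933742199/10240000000000 ≈ 40.13%


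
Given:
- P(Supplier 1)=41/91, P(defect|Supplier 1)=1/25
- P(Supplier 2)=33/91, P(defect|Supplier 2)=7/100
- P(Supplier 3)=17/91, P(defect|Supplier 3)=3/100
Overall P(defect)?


P(B) = Σ P(B|Aᵢ)×P(Aᵢ)
  1/25×41/91 = 41/2275
  7/100×33/91 = 33/1300
  3/100×17/91 = 51/9100
Sum = 223/4550

P(defect) = 223/4550 ≈ 4.90%


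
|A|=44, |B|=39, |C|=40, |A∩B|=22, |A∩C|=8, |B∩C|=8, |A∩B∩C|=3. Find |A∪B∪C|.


|A∪B∪C| = 44+39+40-22-8-8+3 = 88

|A∪B∪C| = 88


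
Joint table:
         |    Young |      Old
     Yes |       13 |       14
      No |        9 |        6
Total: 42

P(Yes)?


P(Yes) = (13+14)/42 = 27/42 = 9/14

P(Yes) = 9/14 ≈ 64.29%


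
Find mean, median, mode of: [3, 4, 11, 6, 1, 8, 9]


Sorted: [1, 3, 4, 6, 8, 9, 11]
Mean = 42/7 = 6
Median = 6
Freq: {3: 1, 4: 1, 11: 1, 6: 1, 1: 1, 8: 1, 9: 1}
Mode: No mode

Mean=6, Median=6, Mode=No mode


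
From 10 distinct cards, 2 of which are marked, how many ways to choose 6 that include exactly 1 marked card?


Choose 1 of the 2 marked cards and 5 of the other 8 cards:
C(2,1)×C(8,5) = 2×56 = 112

112


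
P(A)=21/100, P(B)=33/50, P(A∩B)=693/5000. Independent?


P(A)×P(B) = 693/5000
P(A∩B) = 693/5000
Equal ✓ → Independent

Yes, independent


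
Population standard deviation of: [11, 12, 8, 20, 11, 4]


Mean = 66/6 = 11
  (11-11)²=0
  (12-11)²=1
  (8-11)²=9
  (20-11)²=81
  (11-11)²=0
  (4-11)²=49
Σ(x-μ)² = 140
σ² = 140/6 = 70/3

σ = √(70/3) ≈ 4.8305


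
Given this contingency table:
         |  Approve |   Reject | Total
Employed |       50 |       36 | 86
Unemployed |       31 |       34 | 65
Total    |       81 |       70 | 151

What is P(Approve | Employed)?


P(Approve | Employed) = 50/(50+36) = 50/86 = 25/43

P(Approve|Employed) = 25/43 ≈ 58.14%


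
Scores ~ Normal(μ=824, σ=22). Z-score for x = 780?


z = (x - μ)/σ = (780 - 824)/22 = -2.0

z = -2.0


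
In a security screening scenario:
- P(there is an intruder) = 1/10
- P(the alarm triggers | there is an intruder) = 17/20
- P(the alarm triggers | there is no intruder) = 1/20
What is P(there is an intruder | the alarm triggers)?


Using Bayes' theorem:
P(A|B) = P(B|A)·P(A) / P(B)

P(the alarm triggers) = 17/20 × 1/10 + 1/20 × 9/10
= 17/200 + 9/200 = 13/100

P(there is an intruder|the alarm triggers) = (17/200) / (13/100) = 17/26

P(there is an intruder|the alarm triggers) = 17/26 ≈ 65.38%


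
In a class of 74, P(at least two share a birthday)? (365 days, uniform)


P(all different) = Π(365-i)/365 for i=0..73
= 0.000351
P(match) = 1 - 0.000351 = 0.999649

P ≈ 0.9996 ≈ 99.96%


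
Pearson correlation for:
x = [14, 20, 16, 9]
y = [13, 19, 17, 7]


n=4, Σx=59, Σy=56, Σxy=897, Σx²=933, Σy²=868
r = (4×897 - 59×56)/√((4×933 - 59²)(4×868 - 56²))
= 284/√(251×336) = 284/√84336 ≈ 284/290.4066 ≈ 0.9779

r ≈ 0.9779


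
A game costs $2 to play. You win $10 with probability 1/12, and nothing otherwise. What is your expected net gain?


E[gain] = (10-2)×1/12 + (-2)×11/12
= 2/3 - 11/6 = -7/6

Expected net gain = $-7/6 ≈ $-1.17


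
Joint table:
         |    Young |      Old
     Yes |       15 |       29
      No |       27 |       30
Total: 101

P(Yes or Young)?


P(Yes∨Young) = P(Yes) + P(Young) - P(Yes∧Young)
= (44 + 42 - 15)/101 = 71/101

P = 71/101 ≈ 70.30%


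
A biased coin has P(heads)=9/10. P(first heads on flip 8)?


Geometric: P(X=8) = (1-p)^(k-1)×p = (1/10)^7×9/10 = 9/100000000

P(X=8) = 9/100000000 ≈ 0.00%


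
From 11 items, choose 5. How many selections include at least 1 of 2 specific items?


Complement: C(11,5) - C(9,5) = 462 - 126 = 336

336


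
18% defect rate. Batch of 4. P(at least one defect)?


P(all good) = (41/50)^4 = 2825761/6250000
P(≥1 defect) = 3424239/6250000

P = 3424239/6250000 ≈ 54.79%


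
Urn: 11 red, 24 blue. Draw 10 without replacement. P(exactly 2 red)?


Hypergeometric: C(11,2)×C(24,8)/C(35,10)
= 55×735471/183579396 = 72105/327236

P(X=2) = 72105/327236 ≈ 22.03%


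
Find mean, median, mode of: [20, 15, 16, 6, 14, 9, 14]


Sorted: [6, 9, 14, 14, 15, 16, 20]
Mean = 94/7
Median = 14
Freq: {20: 1, 15: 1, 16: 1, 6: 1, 14: 2, 9: 1}
Mode: [14]

Mean=94/7, Median=14, Mode=14


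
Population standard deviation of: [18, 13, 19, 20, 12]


Mean = 82/5
  (18-82/5)²=64/25
  (13-82/5)²=289/25
  (19-82/5)²=169/25
  (20-82/5)²=324/25
  (12-82/5)²=484/25
Σ(x-μ)² = 266/5
σ² = (266/5)/5 = 266/25

σ = √(266/25) ≈ 3.2619


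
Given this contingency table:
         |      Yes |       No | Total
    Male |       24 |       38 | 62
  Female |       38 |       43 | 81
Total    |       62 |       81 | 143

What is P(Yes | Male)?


P(Yes | Male) = 24/(24+38) = 24/62 = 12/31

P(Yes|Male) = 12/31 ≈ 38.71%


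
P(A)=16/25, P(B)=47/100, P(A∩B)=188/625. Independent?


P(A)×P(B) = 188/625
P(A∩B) = 188/625
Equal ✓ → Independent

Yes, independent


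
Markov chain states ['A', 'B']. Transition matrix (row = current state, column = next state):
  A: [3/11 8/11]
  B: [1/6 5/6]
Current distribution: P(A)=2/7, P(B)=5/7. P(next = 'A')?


P(next=A) = Σᵢ P(now=i)×P(i→A)
= 2/7×3/11 + 5/7×1/6
= 6/77 + 5/42 = 13/66

P = 13/66 ≈ 0.1970


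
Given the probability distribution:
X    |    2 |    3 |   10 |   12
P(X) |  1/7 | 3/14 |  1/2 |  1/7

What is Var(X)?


E[X] = 107/14
E[X²] = 1023/14
Var(X) = E[X²] - (E[X])² = 1023/14 - 11449/196 = 2873/196

Var(X) = 2873/196 ≈ 14.6582


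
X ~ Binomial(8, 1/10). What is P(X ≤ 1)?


P(X ≤ 1) = Σ P(X=i) for i=0..1
P(X=0) = 43046721/100000000
P(X=1) = 4782969/12500000
Sum = 81310473/100000000

P(X ≤ 1) = 81310473/100000000 ≈ 81.31%


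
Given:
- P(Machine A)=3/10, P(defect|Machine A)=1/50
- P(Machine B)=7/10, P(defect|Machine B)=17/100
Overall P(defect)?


P(B) = Σ P(B|Aᵢ)×P(Aᵢ)
  1/50×3/10 = 3/500
  17/100×7/10 = 119/1000
Sum = 1/8

P(defect) = 1/8 ≈ 12.50%


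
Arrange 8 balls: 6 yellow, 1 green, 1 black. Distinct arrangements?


8!/(6!×1!×1!) = 56

56


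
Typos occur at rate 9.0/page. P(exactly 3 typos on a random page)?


Poisson(λ=9.0): P(X=3) = e^(-λ)×λ^k/k!
= e^(-9.0) × 9.0^3 / 3!
≈ 0.0001234098041 × 729 / 6 ≈ 0.014994

P(X=3) ≈ 0.014994 ≈ 1.50%


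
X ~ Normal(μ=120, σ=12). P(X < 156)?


z = (156-120)/12 = 3.0
P(Z < 3.0) = 0.9987

P(X < 156) ≈ 0.9987


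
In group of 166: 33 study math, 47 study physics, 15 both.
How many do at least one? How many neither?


|A∪B| = 33+47-15 = 65
Neither = 166-65 = 101

At least one: 65; Neither: 101


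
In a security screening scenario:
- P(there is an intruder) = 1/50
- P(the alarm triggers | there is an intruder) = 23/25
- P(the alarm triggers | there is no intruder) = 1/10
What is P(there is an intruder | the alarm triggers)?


Using Bayes' theorem:
P(A|B) = P(B|A)·P(A) / P(B)

P(the alarm triggers) = 23/25 × 1/50 + 1/10 × 49/50
= 23/1250 + 49/500 = 291/2500

P(there is an intruder|the alarm triggers) = (23/1250) / (291/2500) = 46/291

P(there is an intruder|the alarm triggers) = 46/291 ≈ 15.81%


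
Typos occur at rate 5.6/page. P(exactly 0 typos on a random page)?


Poisson(λ=5.6): P(X=0) = e^(-λ)×λ^k/k!
= e^(-5.6) × 5.6^0 / 0!
≈ 0.003697863716 × 1 / 1 ≈ 0.003698

P(X=0) ≈ 0.003698 ≈ 0.37%


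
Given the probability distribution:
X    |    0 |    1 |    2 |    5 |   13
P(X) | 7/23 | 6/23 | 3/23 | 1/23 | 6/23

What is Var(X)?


E[X] = 95/23
E[X²] = 1057/23
Var(X) = E[X²] - (E[X])² = 1057/23 - 9025/529 = 15286/529

Var(X) = 15286/529 ≈ 28.8960


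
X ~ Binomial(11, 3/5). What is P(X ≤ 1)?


P(X ≤ 1) = Σ P(X=i) for i=0..1
P(X=0) = 2048/48828125
P(X=1) = 33792/48828125
Sum = 7168/9765625

P(X ≤ 1) = 7168/9765625 ≈ 0.07%


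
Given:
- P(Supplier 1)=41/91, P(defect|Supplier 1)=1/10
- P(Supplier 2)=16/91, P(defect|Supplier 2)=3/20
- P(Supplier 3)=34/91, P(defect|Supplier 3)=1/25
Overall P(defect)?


P(B) = Σ P(B|Aᵢ)×P(Aᵢ)
  1/10×41/91 = 41/910
  3/20×16/91 = 12/455
  1/25×34/91 = 34/2275
Sum = 393/4550

P(defect) = 393/4550 ≈ 8.64%


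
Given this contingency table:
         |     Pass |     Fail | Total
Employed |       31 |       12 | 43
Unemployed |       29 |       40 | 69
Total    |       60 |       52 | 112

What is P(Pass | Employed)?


P(Pass | Employed) = 31/(31+12) = 31/43

P(Pass|Employed) = 31/43 ≈ 72.09%


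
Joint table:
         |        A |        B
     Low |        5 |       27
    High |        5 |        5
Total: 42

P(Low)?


P(Low) = (5+27)/42 = 32/42 = 16/21

P(Low) = 16/21 ≈ 76.19%


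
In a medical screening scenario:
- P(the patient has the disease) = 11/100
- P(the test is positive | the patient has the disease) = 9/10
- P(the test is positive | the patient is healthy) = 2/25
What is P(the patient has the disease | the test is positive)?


Using Bayes' theorem:
P(A|B) = P(B|A)·P(A) / P(B)

P(the test is positive) = 9/10 × 11/100 + 2/25 × 89/100
= 99/1000 + 89/1250 = 851/5000

P(the patient has the disease|the test is positive) = (99/1000) / (851/5000) = 495/851

P(the patient has the disease|the test is positive) = 495/851 ≈ 58.17%


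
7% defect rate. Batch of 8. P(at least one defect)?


P(all good) = (93/100)^8 = 5595818096650401/10000000000000000
P(≥1 defect) = 4404181903349599/10000000000000000

P = 4404181903349599/10000000000000000 ≈ 44.04%


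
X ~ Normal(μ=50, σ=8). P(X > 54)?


z = (54-50)/8 = 0.5
P(X > 54) = 1 - P(Z ≤ 0.5) = 1 - 0.6915 = 0.3085

P(X > 54) ≈ 0.3085


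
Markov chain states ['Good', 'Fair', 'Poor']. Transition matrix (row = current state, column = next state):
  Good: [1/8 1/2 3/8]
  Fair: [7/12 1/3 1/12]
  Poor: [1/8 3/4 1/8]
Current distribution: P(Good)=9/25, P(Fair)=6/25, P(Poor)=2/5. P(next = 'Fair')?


P(next=Fair) = Σᵢ P(now=i)×P(i→Fair)
= 9/25×1/2 + 6/25×1/3 + 2/5×3/4
= 9/50 + 2/25 + 3/10 = 14/25

P = 14/25 ≈ 0.5600


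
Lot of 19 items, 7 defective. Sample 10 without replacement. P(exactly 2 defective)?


Hypergeometric: C(7,2)×C(12,8)/C(19,10)
= 21×495/92378 = 945/8398

P(X=2) = 945/8398 ≈ 11.25%


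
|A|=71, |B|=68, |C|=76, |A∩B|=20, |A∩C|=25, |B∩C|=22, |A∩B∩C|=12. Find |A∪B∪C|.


|A∪B∪C| = 71+68+76-20-25-22+12 = 160

|A∪B∪C| = 160


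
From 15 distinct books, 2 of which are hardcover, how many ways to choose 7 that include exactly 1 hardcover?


Choose 1 of the 2 hardcovers and 6 of the other 13 books:
C(2,1)×C(13,6) = 2×1716 = 3432

3432


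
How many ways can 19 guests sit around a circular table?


Circular arrangements of 19 distinct objects: fix one position to break rotational symmetry.
(n-1)! = 18! = 6402373705728000

6402373705728000


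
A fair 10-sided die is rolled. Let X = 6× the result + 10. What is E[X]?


E[die] = (1+10)/2 = 11/2
E[X] = 6×11/2 + 10 = 43

E[X] = 43


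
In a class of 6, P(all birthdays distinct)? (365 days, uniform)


P(all different) = Π(365-i)/365 for i=0..5
= (365/365)×(364/365)×...×(360/365)
= 0.959538

P ≈ 0.9595 ≈ 95.95%


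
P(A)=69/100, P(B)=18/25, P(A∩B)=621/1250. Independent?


P(A)×P(B) = 621/1250
P(A∩B) = 621/1250
Equal ✓ → Independent

Yes, independent


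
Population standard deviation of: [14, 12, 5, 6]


Mean = 37/4
  (14-37/4)²=361/16
  (12-37/4)²=121/16
  (5-37/4)²=289/16
  (6-37/4)²=169/16
Σ(x-μ)² = 235/4
σ² = (235/4)/4 = 235/16

σ = √(235/16) ≈ 3.8324


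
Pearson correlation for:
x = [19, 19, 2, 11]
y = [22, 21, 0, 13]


n=4, Σx=51, Σy=56, Σxy=960, Σx²=847, Σy²=1094
r = (4×960 - 51×56)/√((4×847 - 51²)(4×1094 - 56²))
= 984/√(787×1240) = 984/√975880 ≈ 984/987.8664 ≈ 0.9961

r ≈ 0.9961


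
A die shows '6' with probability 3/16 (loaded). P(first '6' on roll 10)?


Geometric: P(X=10) = (1-p)^(k-1)×p = (13/16)^9×3/16 = 31813498119/1099511627776

P(X=10) = 31813498119/1099511627776 ≈ 2.89%


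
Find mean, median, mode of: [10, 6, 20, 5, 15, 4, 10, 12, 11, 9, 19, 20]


Sorted: [4, 5, 6, 9, 10, 10, 11, 12, 15, 19, 20, 20]
Mean = 141/12 = 47/4
Median = 21/2
Freq: {10: 2, 6: 1, 20: 2, 5: 1, 15: 1, 4: 1, 12: 1, 11: 1, 9: 1, 19: 1}
Mode: [10, 20]

Mean=47/4, Median=21/2, Mode=[10, 20]


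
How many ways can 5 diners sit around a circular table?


Circular arrangements of 5 distinct objects: fix one position to break rotational symmetry.
(n-1)! = 4! = 24

24


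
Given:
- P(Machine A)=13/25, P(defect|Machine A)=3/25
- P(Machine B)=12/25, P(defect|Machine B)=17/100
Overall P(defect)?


P(B) = Σ P(B|Aᵢ)×P(Aᵢ)
  3/25×13/25 = 39/625
  17/100×12/25 = 51/625
Sum = 18/125

P(defect) = 18/125 ≈ 14.40%


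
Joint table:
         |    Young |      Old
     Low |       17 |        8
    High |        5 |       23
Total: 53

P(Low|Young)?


P(Low|Young) = 17/(17+5) = 17/22

P = 17/22 ≈ 77.27%


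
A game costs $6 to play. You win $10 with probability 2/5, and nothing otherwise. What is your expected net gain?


E[gain] = (10-6)×2/5 + (-6)×3/5
= 8/5 - 18/5 = -2

Expected net gain = $-2 ≈ $-2.00


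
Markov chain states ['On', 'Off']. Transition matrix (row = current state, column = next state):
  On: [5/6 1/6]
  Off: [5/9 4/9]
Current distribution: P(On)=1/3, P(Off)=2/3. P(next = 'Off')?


P(next=Off) = Σᵢ P(now=i)×P(i→Off)
= 1/3×1/6 + 2/3×4/9
= 1/18 + 8/27 = 19/54

P = 19/54 ≈ 0.3519


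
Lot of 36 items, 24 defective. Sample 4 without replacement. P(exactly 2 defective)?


Hypergeometric: C(24,2)×C(12,2)/C(36,4)
= 276×66/58905 = 184/595

P(X=2) = 184/595 ≈ 30.92%


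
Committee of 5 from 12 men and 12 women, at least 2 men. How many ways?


Count by #men:
  2M,3W: C(12,2)×C(12,3)=14520
  3M,2W: C(12,3)×C(12,2)=14520
  4M,1W: C(12,4)×C(12,1)=5940
  5M,0W: C(12,5)×C(12,0)=792
Total = 35772

35772


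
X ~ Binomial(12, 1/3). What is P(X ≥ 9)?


P(X ≥ 9) = Σ P(X=i) for i=9..12
P(X=9) = 1760/531441
P(X=10) = 88/177147
P(X=11) = 8/177147
P(X=12) = 1/531441
Sum = 683/177147

P(X ≥ 9) = 683/177147 ≈ 0.39%


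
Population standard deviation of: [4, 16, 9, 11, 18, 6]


Mean = 64/6 = 32/3
  (4-32/3)²=400/9
  (16-32/3)²=256/9
  (9-32/3)²=25/9
  (11-32/3)²=1/9
  (18-32/3)²=484/9
  (6-32/3)²=196/9
Σ(x-μ)² = 454/3
σ² = (454/3)/6 = 227/9

σ = √(227/9) ≈ 5.0222


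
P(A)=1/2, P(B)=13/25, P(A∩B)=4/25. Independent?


P(A)×P(B) = 13/50
P(A∩B) = 4/25
Not equal → NOT independent

No, not independent


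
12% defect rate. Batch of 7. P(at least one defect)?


P(all good) = (22/25)^7 = 2494357888/6103515625
P(≥1 defect) = 3609157737/6103515625

P = 3609157737/6103515625 ≈ 59.13%


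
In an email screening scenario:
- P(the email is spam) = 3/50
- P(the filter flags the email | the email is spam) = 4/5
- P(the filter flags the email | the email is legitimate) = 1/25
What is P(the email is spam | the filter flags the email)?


Using Bayes' theorem:
P(A|B) = P(B|A)·P(A) / P(B)

P(the filter flags the email) = 4/5 × 3/50 + 1/25 × 47/50
= 6/125 + 47/1250 = 107/1250

P(the email is spam|the filter flags the email) = (6/125) / (107/1250) = 60/107

P(the email is spam|the filter flags the email) = 60/107 ≈ 56.07%


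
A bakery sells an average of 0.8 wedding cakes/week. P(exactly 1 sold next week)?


Poisson(λ=0.8): P(X=1) = e^(-λ)×λ^k/k!
= e^(-0.8) × 0.8^1 / 1!
≈ 0.4493289641 × 0.8 / 1 ≈ 0.359463

P(X=1) ≈ 0.359463 ≈ 35.95%


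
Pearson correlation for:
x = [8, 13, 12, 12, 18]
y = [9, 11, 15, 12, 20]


n=5, Σx=63, Σy=67, Σxy=899, Σx²=845, Σy²=971
r = (5×899 - 63×67)/√((5×845 - 63²)(5×971 - 67²))
= 274/√(256×366) = 274/√93696 ≈ 274/306.0980 ≈ 0.8951

r ≈ 0.8951


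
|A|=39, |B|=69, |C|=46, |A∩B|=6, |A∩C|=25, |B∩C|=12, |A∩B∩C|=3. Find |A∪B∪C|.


|A∪B∪C| = 39+69+46-6-25-12+3 = 114

|A∪B∪C| = 114


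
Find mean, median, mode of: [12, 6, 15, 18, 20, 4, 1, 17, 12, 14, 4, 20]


Sorted: [1, 4, 4, 6, 12, 12, 14, 15, 17, 18, 20, 20]
Mean = 143/12
Median = 13
Freq: {12: 2, 6: 1, 15: 1, 18: 1, 20: 2, 4: 2, 1: 1, 17: 1, 14: 1}
Mode: [4, 12, 20]

Mean=143/12, Median=13, Mode=[4, 12, 20]


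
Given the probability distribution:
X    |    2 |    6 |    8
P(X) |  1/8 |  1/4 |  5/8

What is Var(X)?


E[X] = 27/4
E[X²] = 99/2
Var(X) = E[X²] - (E[X])² = 99/2 - 729/16 = 63/16

Var(X) = 63/16 ≈ 3.9375


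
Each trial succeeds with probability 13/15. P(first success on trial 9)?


Geometric: P(X=9) = (1-p)^(k-1)×p = (2/15)^8×13/15 = 3328/38443359375

P(X=9) = 3328/38443359375 ≈ 0.00%


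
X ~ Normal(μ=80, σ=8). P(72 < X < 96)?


z₁=(72-80)/8=-1.0, z₂=(96-80)/8=2.0
P = Φ(2.0) - Φ(-1.0) = 0.977250 - 0.158655 = 0.818595 ≈ 0.8186

P(72 < X < 96) ≈ 0.8186


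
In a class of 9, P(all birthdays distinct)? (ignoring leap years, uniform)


P(all different) = Π(365-i)/365 for i=0..8
= (365/365)×(364/365)×...×(357/365)
= 0.905376

P ≈ 0.9054 ≈ 90.54%


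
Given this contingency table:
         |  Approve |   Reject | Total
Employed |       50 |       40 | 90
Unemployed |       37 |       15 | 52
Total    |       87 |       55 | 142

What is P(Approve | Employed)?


P(Approve | Employed) = 50/(50+40) = 50/90 = 5/9

P(Approve|Employed) = 5/9 ≈ 55.56%


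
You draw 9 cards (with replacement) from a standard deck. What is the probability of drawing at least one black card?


P(not a black card) = 26/52 = 1/2
P(none in 9 draws) = (1/2)^9 = 1/512
P(≥1 black card) = 1 - 1/512 = 511/512

P = 511/512 ≈ 99.80%


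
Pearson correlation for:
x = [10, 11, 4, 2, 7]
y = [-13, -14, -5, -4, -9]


n=5, Σx=34, Σy=-45, Σxy=-375, Σx²=290, Σy²=487
r = (5×(-375) - 34×(-45))/√((5×290 - 34²)(5×487 - (-45)²))
= -345/√(294×410) = -345/√120540 ≈ -345/347.1887 ≈ -0.9937

r ≈ -0.9937


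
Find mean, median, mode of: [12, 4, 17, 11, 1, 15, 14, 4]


Sorted: [1, 4, 4, 11, 12, 14, 15, 17]
Mean = 78/8 = 39/4
Median = 23/2
Freq: {12: 1, 4: 2, 17: 1, 11: 1, 1: 1, 15: 1, 14: 1}
Mode: [4]

Mean=39/4, Median=23/2, Mode=4


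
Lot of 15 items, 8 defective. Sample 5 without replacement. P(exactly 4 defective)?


Hypergeometric: C(8,4)×C(7,1)/C(15,5)
= 70×7/3003 = 70/429

P(X=4) = 70/429 ≈ 16.32%


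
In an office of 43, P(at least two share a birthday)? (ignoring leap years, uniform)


P(all different) = Π(365-i)/365 for i=0..42
= 0.076077
P(match) = 1 - 0.076077 = 0.923923

P ≈ 0.9239 ≈ 92.39%


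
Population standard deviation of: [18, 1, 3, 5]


Mean = 27/4
  (18-27/4)²=2025/16
  (1-27/4)²=529/16
  (3-27/4)²=225/16
  (5-27/4)²=49/16
Σ(x-μ)² = 707/4
σ² = (707/4)/4 = 707/16

σ = √(707/16) ≈ 6.6474


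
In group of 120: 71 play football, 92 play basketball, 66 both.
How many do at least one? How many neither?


|A∪B| = 71+92-66 = 97
Neither = 120-97 = 23

At least one: 97; Neither: 23


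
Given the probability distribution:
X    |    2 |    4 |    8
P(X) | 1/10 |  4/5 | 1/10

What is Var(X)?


E[X] = 21/5
E[X²] = 98/5
Var(X) = E[X²] - (E[X])² = 98/5 - 441/25 = 49/25

Var(X) = 49/25 ≈ 1.9600


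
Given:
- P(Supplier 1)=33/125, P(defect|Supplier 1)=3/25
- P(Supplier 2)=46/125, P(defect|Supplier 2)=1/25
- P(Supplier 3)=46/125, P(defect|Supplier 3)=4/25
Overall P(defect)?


P(B) = Σ P(B|Aᵢ)×P(Aᵢ)
  3/25×33/125 = 99/3125
  1/25×46/125 = 46/3125
  4/25×46/125 = 184/3125
Sum = 329/3125

P(defect) = 329/3125 ≈ 10.53%


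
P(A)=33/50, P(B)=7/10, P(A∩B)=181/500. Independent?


P(A)×P(B) = 231/500
P(A∩B) = 181/500
Not equal → NOT independent

No, not independent


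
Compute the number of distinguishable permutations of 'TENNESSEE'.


Letters: 9, freq: {'T': 1, 'E': 4, 'N': 2, 'S': 2}
9!/(1!×4!×2!×2!) = 362880/96 = 3780

3780


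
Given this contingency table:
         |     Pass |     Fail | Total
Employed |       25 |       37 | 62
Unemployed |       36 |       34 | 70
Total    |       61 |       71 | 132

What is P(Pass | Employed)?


P(Pass | Employed) = 25/(25+37) = 25/62

P(Pass|Employed) = 25/62 ≈ 40.32%


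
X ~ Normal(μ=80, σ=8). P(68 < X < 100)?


z₁=(68-80)/8=-1.5, z₂=(100-80)/8=2.5
P = Φ(2.5) - Φ(-1.5) = 0.993790 - 0.066807 = 0.926983 ≈ 0.9270

P(68 < X < 100) ≈ 0.9270


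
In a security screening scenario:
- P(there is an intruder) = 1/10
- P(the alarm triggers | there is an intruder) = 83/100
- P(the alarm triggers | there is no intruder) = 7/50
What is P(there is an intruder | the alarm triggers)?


Using Bayes' theorem:
P(A|B) = P(B|A)·P(A) / P(B)

P(the alarm triggers) = 83/100 × 1/10 + 7/50 × 9/10
= 83/1000 + 63/500 = 209/1000

P(there is an intruder|the alarm triggers) = (83/1000) / (209/1000) = 83/209

P(there is an intruder|the alarm triggers) = 83/209 ≈ 39.71%


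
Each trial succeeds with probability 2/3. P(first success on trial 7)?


Geometric: P(X=7) = (1-p)^(k-1)×p = (1/3)^6×2/3 = 2/2187

P(X=7) = 2/2187 ≈ 0.09%


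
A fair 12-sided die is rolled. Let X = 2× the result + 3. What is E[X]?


E[die] = (1+12)/2 = 13/2
E[X] = 2×13/2 + 3 = 16

E[X] = 16


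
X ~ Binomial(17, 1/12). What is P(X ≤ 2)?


P(X ≤ 2) = Σ P(X=i) for i=0..2
P(X=0) = 505447028499293771/2218611106740436992
P(X=1) = 781145407680726737/2218611106740436992
P(X=2) = 71013218880066067/277326388342554624
Sum = 154558182268379087/184884258895036416

P(X ≤ 2) = 154558182268379087/184884258895036416 ≈ 83.60%


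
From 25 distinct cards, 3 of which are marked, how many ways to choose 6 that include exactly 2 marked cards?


Choose 2 of the 3 marked cards and 4 of the other 22 cards:
C(3,2)×C(22,4) = 3×7315 = 21945

21945


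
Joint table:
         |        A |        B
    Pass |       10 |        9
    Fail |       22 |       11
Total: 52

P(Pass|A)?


P(Pass|A) = 10/(10+22) = 10/32 = 5/16

P = 5/16 ≈ 31.25%


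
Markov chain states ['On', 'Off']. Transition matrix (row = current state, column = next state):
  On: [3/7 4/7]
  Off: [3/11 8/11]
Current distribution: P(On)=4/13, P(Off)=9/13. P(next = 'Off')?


P(next=Off) = Σᵢ P(now=i)×P(i→Off)
= 4/13×4/7 + 9/13×8/11
= 16/91 + 72/143 = 680/1001

P = 680/1001 ≈ 0.6793


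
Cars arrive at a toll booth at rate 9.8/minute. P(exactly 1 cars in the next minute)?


Poisson(λ=9.8): P(X=1) = e^(-λ)×λ^k/k!
= e^(-9.8) × 9.8^1 / 1!
≈ 5.545159943e-05 × 9.8 / 1 ≈ 0.000543

P(X=1) ≈ 0.000543 ≈ 0.05%


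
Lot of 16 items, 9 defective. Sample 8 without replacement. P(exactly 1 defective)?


Hypergeometric: C(9,1)×C(7,7)/C(16,8)
= 9×1/12870 = 1/1430

P(X=1) = 1/1430 ≈ 0.07%


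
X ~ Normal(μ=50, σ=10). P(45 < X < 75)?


z₁=(45-50)/10=-0.5, z₂=(75-50)/10=2.5
P = Φ(2.5) - Φ(-0.5) = 0.993790 - 0.308538 = 0.685252 ≈ 0.6853

P(45 < X < 75) ≈ 0.6853


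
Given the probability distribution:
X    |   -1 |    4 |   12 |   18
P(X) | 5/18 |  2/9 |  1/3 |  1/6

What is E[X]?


E[X] = Σ x·P(X=x)
= (-1)×(5/18) + (4)×(2/9) + (12)×(1/3) + (18)×(1/6)
= 137/18

E[X] = 137/18


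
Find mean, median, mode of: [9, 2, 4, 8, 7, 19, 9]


Sorted: [2, 4, 7, 8, 9, 9, 19]
Mean = 58/7
Median = 8
Freq: {9: 2, 2: 1, 4: 1, 8: 1, 7: 1, 19: 1}
Mode: [9]

Mean=58/7, Median=8, Mode=9


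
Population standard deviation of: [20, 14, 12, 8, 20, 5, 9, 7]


Mean = 95/8
  (20-95/8)²=4225/64
  (14-95/8)²=289/64
  (12-95/8)²=1/64
  (8-95/8)²=961/64
  (20-95/8)²=4225/64
  (5-95/8)²=3025/64
  (9-95/8)²=529/64
  (7-95/8)²=1521/64
Σ(x-μ)² = 1847/8
σ² = (1847/8)/8 = 1847/64

σ = √(1847/64) ≈ 5.3721


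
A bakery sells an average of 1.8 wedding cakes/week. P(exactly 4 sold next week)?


Poisson(λ=1.8): P(X=4) = e^(-λ)×λ^k/k!
= e^(-1.8) × 1.8^4 / 4!
≈ 0.1652988882 × 10.4976 / 24 ≈ 0.072302

P(X=4) ≈ 0.072302 ≈ 7.23%


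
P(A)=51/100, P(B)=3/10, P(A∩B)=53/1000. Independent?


P(A)×P(B) = 153/1000
P(A∩B) = 53/1000
Not equal → NOT independent

No, not independent


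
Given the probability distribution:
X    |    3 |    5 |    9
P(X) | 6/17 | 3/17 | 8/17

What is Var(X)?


E[X] = 105/17
E[X²] = 777/17
Var(X) = E[X²] - (E[X])² = 777/17 - 11025/289 = 2184/289

Var(X) = 2184/289 ≈ 7.5571


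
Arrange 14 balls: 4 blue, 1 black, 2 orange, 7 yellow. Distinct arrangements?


14!/(4!×1!×2!×7!) = 360360

360360


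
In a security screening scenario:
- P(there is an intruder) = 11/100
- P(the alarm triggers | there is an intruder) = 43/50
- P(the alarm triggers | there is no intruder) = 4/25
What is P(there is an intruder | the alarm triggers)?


Using Bayes' theorem:
P(A|B) = P(B|A)·P(A) / P(B)

P(the alarm triggers) = 43/50 × 11/100 + 4/25 × 89/100
= 473/5000 + 89/625 = 237/1000

P(there is an intruder|the alarm triggers) = (473/5000) / (237/1000) = 473/1185

P(there is an intruder|the alarm triggers) = 473/1185 ≈ 39.92%


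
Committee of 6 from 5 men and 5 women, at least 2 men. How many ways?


Count by #men:
  2M,4W: C(5,2)×C(5,4)=50
  3M,3W: C(5,3)×C(5,3)=100
  4M,2W: C(5,4)×C(5,2)=50
  5M,1W: C(5,5)×C(5,1)=5
Total = 205

205


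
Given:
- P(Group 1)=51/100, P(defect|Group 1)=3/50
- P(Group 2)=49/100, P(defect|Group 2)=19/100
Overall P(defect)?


P(B) = Σ P(B|Aᵢ)×P(Aᵢ)
  3/50×51/100 = 153/5000
  19/100×49/100 = 931/10000
Sum = 1237/10000

P(defect) = 1237/10000 ≈ 12.37%


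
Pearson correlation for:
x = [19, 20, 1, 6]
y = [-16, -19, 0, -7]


n=4, Σx=46, Σy=-42, Σxy=-726, Σx²=798, Σy²=666
r = (4×(-726) - 46×(-42))/√((4×798 - 46²)(4×666 - (-42)²))
= -972/√(1076×900) = -972/√968400 ≈ -972/984.0732 ≈ -0.9877

r ≈ -0.9877


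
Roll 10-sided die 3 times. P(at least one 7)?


P(no 7)^3 = (9/10)^3 = 729/1000
P(≥1) = 1 - 729/1000 = 271/1000

P = 271/1000 ≈ 27.10%


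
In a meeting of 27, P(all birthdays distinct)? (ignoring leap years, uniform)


P(all different) = Π(365-i)/365 for i=0..26
= (365/365)×(364/365)×...×(339/365)
= 0.373141

P ≈ 0.3731 ≈ 37.31%


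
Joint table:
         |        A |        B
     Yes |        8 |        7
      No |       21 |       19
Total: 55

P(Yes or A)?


P(Yes∨A) = P(Yes) + P(A) - P(Yes∧A)
= (15 + 29 - 8)/55 = 36/55

P = 36/55 ≈ 65.45%


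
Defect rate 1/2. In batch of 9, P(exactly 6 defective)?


Binomial: P(X=6) = C(9,6)×p^6×(1-p)^3
= 84 × 1/64 × 1/8 = 21/128

P(X=6) = 21/128 ≈ 16.41%


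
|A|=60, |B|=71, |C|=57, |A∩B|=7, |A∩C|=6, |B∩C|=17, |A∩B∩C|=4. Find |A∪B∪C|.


|A∪B∪C| = 60+71+57-7-6-17+4 = 162

|A∪B∪C| = 162


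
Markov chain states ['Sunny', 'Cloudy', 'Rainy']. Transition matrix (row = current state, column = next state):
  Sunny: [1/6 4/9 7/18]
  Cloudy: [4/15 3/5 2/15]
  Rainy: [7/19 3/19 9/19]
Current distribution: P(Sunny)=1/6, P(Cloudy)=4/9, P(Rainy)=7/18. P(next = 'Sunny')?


P(next=Sunny) = Σᵢ P(now=i)×P(i→Sunny)
= 1/6×1/6 + 4/9×4/15 + 7/18×7/19
= 1/36 + 16/135 + 49/342 = 2971/10260

P = 2971/10260 ≈ 0.2896


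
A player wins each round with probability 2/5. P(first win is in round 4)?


Geometric: P(X=4) = (1-p)^(k-1)×p = (3/5)^3×2/5 = 54/625

P(X=4) = 54/625 ≈ 8.64%


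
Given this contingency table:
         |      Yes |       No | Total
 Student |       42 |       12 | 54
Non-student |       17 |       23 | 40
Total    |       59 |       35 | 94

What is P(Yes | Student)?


P(Yes | Student) = 42/(42+12) = 42/54 = 7/9

P(Yes|Student) = 7/9 ≈ 77.78%


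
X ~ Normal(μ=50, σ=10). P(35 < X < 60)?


z₁=(35-50)/10=-1.5, z₂=(60-50)/10=1.0
P = Φ(1.0) - Φ(-1.5) = 0.841345 - 0.066807 = 0.774538 ≈ 0.7745

P(35 < X < 60) ≈ 0.7745


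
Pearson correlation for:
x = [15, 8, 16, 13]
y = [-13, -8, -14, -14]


n=4, Σx=52, Σy=-49, Σxy=-665, Σx²=714, Σy²=625
r = (4×(-665) - 52×(-49))/√((4×714 - 52²)(4×625 - (-49)²))
= -112/√(152×99) = -112/√15048 ≈ -112/122.6703 ≈ -0.9130

r ≈ -0.9130


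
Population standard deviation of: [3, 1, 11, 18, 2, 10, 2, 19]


Mean = 66/8 = 33/4
  (3-33/4)²=441/16
  (1-33/4)²=841/16
  (11-33/4)²=121/16
  (18-33/4)²=1521/16
  (2-33/4)²=625/16
  (10-33/4)²=49/16
  (2-33/4)²=625/16
  (19-33/4)²=1849/16
Σ(x-μ)² = 759/2
σ² = (759/2)/8 = 759/16

σ = √(759/16) ≈ 6.8875


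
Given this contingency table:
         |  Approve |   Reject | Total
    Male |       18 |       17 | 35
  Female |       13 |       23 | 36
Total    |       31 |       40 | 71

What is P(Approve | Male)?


P(Approve | Male) = 18/(18+17) = 18/35

P(Approve|Male) = 18/35 ≈ 51.43%


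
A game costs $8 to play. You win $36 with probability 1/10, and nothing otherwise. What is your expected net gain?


E[gain] = (36-8)×1/10 + (-8)×9/10
= 14/5 - 36/5 = -22/5

Expected net gain = $-22/5 ≈ $-4.40


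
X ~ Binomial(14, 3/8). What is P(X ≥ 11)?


P(X ≥ 11) = Σ P(X=i) for i=11..14
P(X=11) = 2015047125/1099511627776
P(X=12) = 1209028275/4398046511104
P(X=13) = 55801305/2199023255552
P(X=14) = 4782969/4398046511104
Sum = 4692801177/2199023255552

P(X ≥ 11) = 4692801177/2199023255552 ≈ 0.21%


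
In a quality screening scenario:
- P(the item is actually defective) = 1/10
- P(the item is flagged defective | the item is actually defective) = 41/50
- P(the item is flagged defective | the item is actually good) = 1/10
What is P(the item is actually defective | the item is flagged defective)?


Using Bayes' theorem:
P(A|B) = P(B|A)·P(A) / P(B)

P(the item is flagged defective) = 41/50 × 1/10 + 1/10 × 9/10
= 41/500 + 9/100 = 43/250

P(the item is actually defective|the item is flagged defective) = (41/500) / (43/250) = 41/86

P(the item is actually defective|the item is flagged defective) = 41/86 ≈ 47.67%


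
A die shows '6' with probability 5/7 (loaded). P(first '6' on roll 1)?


Geometric: P(X=1) = (1-p)^(k-1)×p = (2/7)^0×5/7 = 5/7

P(X=1) = 5/7 ≈ 71.43%


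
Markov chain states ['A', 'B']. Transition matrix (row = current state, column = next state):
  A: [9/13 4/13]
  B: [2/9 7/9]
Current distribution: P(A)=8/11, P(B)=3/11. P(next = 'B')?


P(next=B) = Σᵢ P(now=i)×P(i→B)
= 8/11×4/13 + 3/11×7/9
= 32/143 + 7/33 = 17/39

P = 17/39 ≈ 0.4359


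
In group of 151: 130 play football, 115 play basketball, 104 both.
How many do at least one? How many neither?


|A∪B| = 130+115-104 = 141
Neither = 151-141 = 10

At least one: 141; Neither: 10


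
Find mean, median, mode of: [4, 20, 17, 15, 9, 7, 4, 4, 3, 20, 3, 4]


Sorted: [3, 3, 4, 4, 4, 4, 7, 9, 15, 17, 20, 20]
Mean = 110/12 = 55/6
Median = 11/2
Freq: {4: 4, 20: 2, 17: 1, 15: 1, 9: 1, 7: 1, 3: 2}
Mode: [4]

Mean=55/6, Median=11/2, Mode=4


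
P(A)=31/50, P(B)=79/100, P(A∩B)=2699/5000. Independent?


P(A)×P(B) = 2449/5000
P(A∩B) = 2699/5000
Not equal → NOT independent

No, not independent


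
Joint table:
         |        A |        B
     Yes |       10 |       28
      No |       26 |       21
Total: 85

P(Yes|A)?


P(Yes|A) = 10/(10+26) = 10/36 = 5/18

P = 5/18 ≈ 27.78%


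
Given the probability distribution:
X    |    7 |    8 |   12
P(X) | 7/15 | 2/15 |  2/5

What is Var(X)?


E[X] = 137/15
E[X²] = 89
Var(X) = E[X²] - (E[X])² = 89 - 18769/225 = 1256/225

Var(X) = 1256/225 ≈ 5.5822


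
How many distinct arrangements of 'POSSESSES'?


Letters: 9, freq: {'P': 1, 'O': 1, 'S': 5, 'E': 2}
9!/(1!×1!×5!×2!) = 362880/240 = 1512

1512


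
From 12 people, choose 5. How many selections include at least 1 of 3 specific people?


Complement: C(12,5) - C(9,5) = 792 - 126 = 666

666


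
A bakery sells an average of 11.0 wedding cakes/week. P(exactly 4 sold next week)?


Poisson(λ=11.0): P(X=4) = e^(-λ)×λ^k/k!
= e^(-11.0) × 11.0^4 / 4!
≈ 1.670170079e-05 × 14641 / 24 ≈ 0.010189

P(X=4) ≈ 0.010189 ≈ 1.02%


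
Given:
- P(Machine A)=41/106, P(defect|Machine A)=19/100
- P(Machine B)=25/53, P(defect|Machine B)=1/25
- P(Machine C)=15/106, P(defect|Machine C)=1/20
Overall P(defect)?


P(B) = Σ P(B|Aᵢ)×P(Aᵢ)
  19/100×41/106 = 779/10600
  1/25×25/53 = 1/53
  1/20×15/106 = 3/424
Sum = 527/5300

P(defect) = 527/5300 ≈ 9.94%


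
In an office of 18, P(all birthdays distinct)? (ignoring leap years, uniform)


P(all different) = Π(365-i)/365 for i=0..17
= (365/365)×(364/365)×...×(348/365)
= 0.653089

P ≈ 0.6531 ≈ 65.31%


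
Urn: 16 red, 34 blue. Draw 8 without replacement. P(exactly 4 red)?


Hypergeometric: C(16,4)×C(34,4)/C(50,8)
= 1820×46376/536878650 = 109616/697245

P(X=4) = 109616/697245 ≈ 15.72%


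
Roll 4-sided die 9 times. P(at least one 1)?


P(no 1)^9 = (3/4)^9 = 19683/262144
P(≥1) = 1 - 19683/262144 = 242461/262144

P = 242461/262144 ≈ 92.49%


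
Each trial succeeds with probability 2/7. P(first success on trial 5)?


Geometric: P(X=5) = (1-p)^(k-1)×p = (5/7)^4×2/7 = 1250/16807

P(X=5) = 1250/16807 ≈ 7.44%


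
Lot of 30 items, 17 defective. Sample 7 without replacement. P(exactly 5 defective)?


Hypergeometric: C(17,5)×C(13,2)/C(30,7)
= 6188×78/2035800 = 1547/6525

P(X=5) = 1547/6525 ≈ 23.71%


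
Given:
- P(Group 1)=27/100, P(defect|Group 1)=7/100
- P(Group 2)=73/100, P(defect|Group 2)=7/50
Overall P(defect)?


P(B) = Σ P(B|Aᵢ)×P(Aᵢ)
  7/100×27/100 = 189/10000
  7/50×73/100 = 511/5000
Sum = 1211/10000

P(defect) = 1211/10000 ≈ 12.11%


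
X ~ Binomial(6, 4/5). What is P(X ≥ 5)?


P(X ≥ 5) = Σ P(X=i) for i=5..6
P(X=5) = 6144/15625
P(X=6) = 4096/15625
Sum = 2048/3125

P(X ≥ 5) = 2048/3125 ≈ 65.54%


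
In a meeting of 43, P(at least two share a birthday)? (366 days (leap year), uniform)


P(all different) = Π(366-i)/366 for i=0..42
= 0.076637
P(match) = 1 - 0.076637 = 0.923363

P ≈ 0.9234 ≈ 92.34%


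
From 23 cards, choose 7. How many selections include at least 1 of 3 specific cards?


Complement: C(23,7) - C(20,7) = 245157 - 77520 = 167637

167637


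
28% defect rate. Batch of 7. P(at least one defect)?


P(all good) = (18/25)^7 = 612220032/6103515625
P(≥1 defect) = 5491295593/6103515625

P = 5491295593/6103515625 ≈ 89.97%


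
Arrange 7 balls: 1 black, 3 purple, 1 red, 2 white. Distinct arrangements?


7!/(1!×3!×1!×2!) = 420

420


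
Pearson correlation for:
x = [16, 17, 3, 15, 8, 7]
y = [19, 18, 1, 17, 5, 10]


n=6, Σx=66, Σy=70, Σxy=978, Σx²=892, Σy²=1100
r = (6×978 - 66×70)/√((6×892 - 66²)(6×1100 - 70²))
= 1248/√(996×1700) = 1248/√1693200 ≈ 1248/1301.2302 ≈ 0.9591

r ≈ 0.9591


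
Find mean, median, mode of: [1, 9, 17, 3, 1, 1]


Sorted: [1, 1, 1, 3, 9, 17]
Mean = 32/6 = 16/3
Median = 2
Freq: {1: 3, 9: 1, 17: 1, 3: 1}
Mode: [1]

Mean=16/3, Median=2, Mode=1


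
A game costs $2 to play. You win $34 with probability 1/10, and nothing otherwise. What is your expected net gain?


E[gain] = (34-2)×1/10 + (-2)×9/10
= 16/5 - 9/5 = 7/5

Expected net gain = $7/5 ≈ $1.40


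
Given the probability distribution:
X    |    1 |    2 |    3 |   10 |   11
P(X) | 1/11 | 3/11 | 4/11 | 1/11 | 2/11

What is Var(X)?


E[X] = 51/11
E[X²] = 391/11
Var(X) = E[X²] - (E[X])² = 391/11 - 2601/121 = 1700/121

Var(X) = 1700/121 ≈ 14.0496


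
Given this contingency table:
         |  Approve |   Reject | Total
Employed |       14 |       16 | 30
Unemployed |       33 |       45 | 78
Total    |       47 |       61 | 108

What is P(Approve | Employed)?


P(Approve | Employed) = 14/(14+16) = 14/30 = 7/15

P(Approve|Employed) = 7/15 ≈ 46.67%


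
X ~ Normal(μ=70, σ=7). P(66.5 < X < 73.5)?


z₁=(66.5-70)/7=-0.5, z₂=(73.5-70)/7=0.5
P = Φ(0.5) - Φ(-0.5) = 0.691462 - 0.308538 = 0.382924 ≈ 0.3829

P(66.5 < X < 73.5) ≈ 0.3829


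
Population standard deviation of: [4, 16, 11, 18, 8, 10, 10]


Mean = 77/7 = 11
  (4-11)²=49
  (16-11)²=25
  (11-11)²=0
  (18-11)²=49
  (8-11)²=9
  (10-11)²=1
  (10-11)²=1
Σ(x-μ)² = 134
σ² = 134/7

σ = √(134/7) ≈ 4.3753


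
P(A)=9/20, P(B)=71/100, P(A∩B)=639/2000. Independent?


P(A)×P(B) = 639/2000
P(A∩B) = 639/2000
Equal ✓ → Independent

Yes, independent


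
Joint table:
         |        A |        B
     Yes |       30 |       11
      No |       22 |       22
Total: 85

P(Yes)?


P(Yes) = (30+11)/85 = 41/85

P(Yes) = 41/85 ≈ 48.24%


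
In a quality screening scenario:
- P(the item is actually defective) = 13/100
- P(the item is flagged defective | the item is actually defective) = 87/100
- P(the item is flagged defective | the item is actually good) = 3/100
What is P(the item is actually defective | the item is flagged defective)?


Using Bayes' theorem:
P(A|B) = P(B|A)·P(A) / P(B)

P(the item is flagged defective) = 87/100 × 13/100 + 3/100 × 87/100
= 1131/10000 + 261/10000 = 87/625

P(the item is actually defective|the item is flagged defective) = (1131/10000) / (87/625) = 13/16

P(the item is actually defective|the item is flagged defective) = 13/16 ≈ 81.25%


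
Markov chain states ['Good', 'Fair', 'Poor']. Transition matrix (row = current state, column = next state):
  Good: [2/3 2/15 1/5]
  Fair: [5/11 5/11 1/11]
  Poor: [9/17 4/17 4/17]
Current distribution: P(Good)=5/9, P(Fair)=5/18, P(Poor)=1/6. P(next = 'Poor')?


P(next=Poor) = Σᵢ P(now=i)×P(i→Poor)
= 5/9×1/5 + 5/18×1/11 + 1/6×4/17
= 1/9 + 5/198 + 2/51 = 197/1122

P = 197/1122 ≈ 0.1756


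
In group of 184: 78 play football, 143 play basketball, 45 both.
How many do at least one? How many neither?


|A∪B| = 78+143-45 = 176
Neither = 184-176 = 8

At least one: 176; Neither: 8


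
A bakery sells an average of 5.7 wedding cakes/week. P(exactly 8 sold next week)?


Poisson(λ=5.7): P(X=8) = e^(-λ)×λ^k/k!
= e^(-5.7) × 5.7^8 / 8!
≈ 0.003345965457 × 1114291.57112 / 40320 ≈ 0.092470

P(X=8) ≈ 0.092470 ≈ 9.25%


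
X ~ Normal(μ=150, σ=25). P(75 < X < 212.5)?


z₁=(75-150)/25=-3.0, z₂=(212.5-150)/25=2.5
P = Φ(2.5) - Φ(-3.0) = 0.993790 - 0.001350 = 0.992440 ≈ 0.9924

P(75 < X < 212.5) ≈ 0.9924


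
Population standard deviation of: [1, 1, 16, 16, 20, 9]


Mean = 63/6 = 21/2
  (1-21/2)²=361/4
  (1-21/2)²=361/4
  (16-21/2)²=121/4
  (16-21/2)²=121/4
  (20-21/2)²=361/4
  (9-21/2)²=9/4
Σ(x-μ)² = 667/2
σ² = (667/2)/6 = 667/12

σ = √(667/12) ≈ 7.4554


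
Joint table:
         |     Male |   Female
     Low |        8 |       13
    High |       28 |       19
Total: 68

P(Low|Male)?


P(Low|Male) = 8/(8+28) = 8/36 = 2/9

P = 2/9 ≈ 22.22%


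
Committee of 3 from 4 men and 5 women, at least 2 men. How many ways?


Count by #men:
  2M,1W: C(4,2)×C(5,1)=30
  3M,0W: C(4,3)×C(5,0)=4
Total = 34

34


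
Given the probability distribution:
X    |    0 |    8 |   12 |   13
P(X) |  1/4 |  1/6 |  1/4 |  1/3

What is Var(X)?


E[X] = 26/3
E[X²] = 103
Var(X) = E[X²] - (E[X])² = 103 - 676/9 = 251/9

Var(X) = 251/9 ≈ 27.8889


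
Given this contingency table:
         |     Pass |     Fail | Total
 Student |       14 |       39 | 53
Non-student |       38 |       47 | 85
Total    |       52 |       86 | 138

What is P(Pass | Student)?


P(Pass | Student) = 14/(14+39) = 14/53

P(Pass|Student) = 14/53 ≈ 26.42%
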